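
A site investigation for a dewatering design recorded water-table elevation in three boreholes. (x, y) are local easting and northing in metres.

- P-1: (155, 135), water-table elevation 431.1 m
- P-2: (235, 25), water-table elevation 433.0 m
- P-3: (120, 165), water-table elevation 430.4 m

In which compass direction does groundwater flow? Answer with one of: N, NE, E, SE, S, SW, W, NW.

NW

Taking P-1 as reference: P-2−P-1 = (80, -110, +1.9); P-3−P-1 = (-35, 30, -0.7).
Solve a·Δx + b·Δy = Δh: det = 80·30 − (-35)·(-110) = -1450.
∂h/∂x = [(+1.9)·30 − (-0.7)·(-110)] / -1450 = +0.01379
∂h/∂y = [80·(-0.7) − (-35)·(+1.9)] / -1450 = -0.007241
Flow = −∇h = (-0.01379 east, +0.007241 north), which points northwest.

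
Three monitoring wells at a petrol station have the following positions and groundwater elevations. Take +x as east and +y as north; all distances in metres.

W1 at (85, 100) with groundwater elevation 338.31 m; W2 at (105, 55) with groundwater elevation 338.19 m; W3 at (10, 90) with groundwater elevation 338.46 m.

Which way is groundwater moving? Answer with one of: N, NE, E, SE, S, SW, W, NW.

SE

With h = a·x + b·y + c and W1 as origin, the differences give:
  20·a + (-45)·b = -0.12
  (-75)·a + (-10)·b = +0.15
Eliminate b (×(-10) and ×(-45), subtract): -3575·a = 7.950 → a = ∂h/∂x = -0.002224
Back-substitute: b = ∂h/∂y = +0.001678.
Flow = −∇h = (+0.002224 east, -0.001678 north), which points southeast.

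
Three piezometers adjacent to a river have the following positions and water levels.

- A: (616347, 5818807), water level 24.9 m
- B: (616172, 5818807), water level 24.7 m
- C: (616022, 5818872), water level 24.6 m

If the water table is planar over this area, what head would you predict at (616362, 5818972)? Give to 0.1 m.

25.1 m

Taking A as reference: B−A = (-175, 0, -0.2); C−A = (-325, 65, -0.3).
Determinant of the coordinate differences = (-175)·65 − (-325)·0 = -11375.
∂h/∂x = [(-0.2)·65 − (-0.3)·0] / -11375 = +0.001143
∂h/∂y = [(-175)·(-0.3) − (-325)·(-0.2)] / -11375 = +0.001099
h(616362, 5818972) = 24.9 + (+0.001143)·(15) + (+0.001099)·(165) = 24.9 +0.017 +0.181 = 25.098 m.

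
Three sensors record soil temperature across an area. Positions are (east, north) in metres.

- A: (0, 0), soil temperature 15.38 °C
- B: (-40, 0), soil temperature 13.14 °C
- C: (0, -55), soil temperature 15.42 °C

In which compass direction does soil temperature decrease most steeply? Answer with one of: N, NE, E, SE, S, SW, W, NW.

∂T/∂x = (13.14 − 15.38) / (-40 − 0) = +0.05600
∂T/∂y = (15.42 − 15.38) / (-55 − 0) = -0.0007273
Steepest decrease is along −∇f = (-0.05600 E, +0.0007273 N) → west.

W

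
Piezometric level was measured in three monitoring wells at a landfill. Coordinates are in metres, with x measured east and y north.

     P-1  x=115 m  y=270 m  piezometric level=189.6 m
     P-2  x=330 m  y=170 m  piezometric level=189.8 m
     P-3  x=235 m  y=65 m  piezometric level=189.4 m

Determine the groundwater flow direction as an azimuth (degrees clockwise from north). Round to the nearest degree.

222°

With h = a·x + b·y + c and P-1 as origin, the differences give:
  215·a + (-100)·b = +0.2
  120·a + (-205)·b = -0.2
Eliminate b (×(-205) and ×(-100), subtract): -32075·a = -61.00 → a = ∂h/∂x = +0.001902
Back-substitute: b = ∂h/∂y = +0.002089.
Flow direction (−∇h) has components (-0.001902 E, -0.002089 N).
Azimuth = atan2(E, N) = atan2(-0.001902, -0.002089) = 222.3° ≈ 222°.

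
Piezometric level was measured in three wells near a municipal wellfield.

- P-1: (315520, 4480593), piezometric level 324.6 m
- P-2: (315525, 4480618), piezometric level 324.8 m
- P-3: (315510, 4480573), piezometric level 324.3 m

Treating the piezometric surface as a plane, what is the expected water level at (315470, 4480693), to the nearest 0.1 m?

Taking P-1 as reference: P-2−P-1 = (5, 25, +0.2); P-3−P-1 = (-10, -20, -0.3).
Solve a·Δx + b·Δy = Δh: det = 5·(-20) − (-10)·25 = 150.
∂h/∂x = [(+0.2)·(-20) − (-0.3)·25] / 150 = +0.02333
∂h/∂y = [5·(-0.3) − (-10)·(+0.2)] / 150 = +0.003333
h(315470, 4480693) = 324.6 + (+0.02333)·(-50) + (+0.003333)·(100) = 324.6 -1.167 +0.333 = 323.767 m.

323.8 m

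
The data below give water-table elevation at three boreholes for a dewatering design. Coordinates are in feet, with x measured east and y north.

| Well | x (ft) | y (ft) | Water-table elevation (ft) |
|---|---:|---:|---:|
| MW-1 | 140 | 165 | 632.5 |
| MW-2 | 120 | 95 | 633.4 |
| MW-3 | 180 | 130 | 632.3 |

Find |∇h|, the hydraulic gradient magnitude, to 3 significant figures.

0.0159

Three-point gradient (reference MW-1): Δ to MW-2 = (-20, -70, +0.9), Δ to MW-3 = (40, -35, -0.2).
∂h/∂x = -0.01300, ∂h/∂y = -0.009143 (det = 3500).
|∇h| = √(-0.01300² + -0.009143²) = 0.01589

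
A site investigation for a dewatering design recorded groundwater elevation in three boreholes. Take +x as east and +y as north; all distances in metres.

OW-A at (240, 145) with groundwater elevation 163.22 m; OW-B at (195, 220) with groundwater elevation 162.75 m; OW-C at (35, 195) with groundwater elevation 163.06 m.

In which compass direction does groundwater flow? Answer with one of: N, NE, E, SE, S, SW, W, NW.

Taking OW-A as reference: OW-B−OW-A = (-45, 75, -0.47); OW-C−OW-A = (-205, 50, -0.16).
Solve a·Δx + b·Δy = Δh: det = (-45)·50 − (-205)·75 = 13125.
∂h/∂x = [(-0.47)·50 − (-0.16)·75] / 13125 = -0.0008762
∂h/∂y = [(-45)·(-0.16) − (-205)·(-0.47)] / 13125 = -0.006792
Flow = −∇h = (+0.0008762 east, +0.006792 north), which points north.

N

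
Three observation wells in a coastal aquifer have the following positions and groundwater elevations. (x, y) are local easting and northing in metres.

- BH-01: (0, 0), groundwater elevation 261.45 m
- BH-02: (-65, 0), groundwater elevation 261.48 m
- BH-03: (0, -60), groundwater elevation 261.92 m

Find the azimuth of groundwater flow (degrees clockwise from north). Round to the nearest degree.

∂h/∂x = (261.48 − 261.45) / (-65 − 0) = -0.0004615
∂h/∂y = (261.92 − 261.45) / (-60 − 0) = -0.007833
Flow direction (−∇h) has components (+0.0004615 E, +0.007833 N).
Azimuth = atan2(E, N) = atan2(+0.0004615, +0.007833) = 3.4° ≈ 003°.

003°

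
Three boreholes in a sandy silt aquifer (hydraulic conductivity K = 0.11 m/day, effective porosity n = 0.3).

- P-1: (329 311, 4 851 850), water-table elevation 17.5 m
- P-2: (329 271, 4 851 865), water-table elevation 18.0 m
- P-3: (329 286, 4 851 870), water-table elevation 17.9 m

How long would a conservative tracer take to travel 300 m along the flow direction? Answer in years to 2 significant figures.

180 years

Differences from P-1: to P-2 (Δx, Δy, Δh) = (-40, 15, +0.5); to P-3 = (-25, 20, +0.4).
Solve a·Δx + b·Δy = Δh: det = (-40)·20 − (-25)·15 = -425.
∂h/∂x = [(+0.5)·20 − (+0.4)·15] / -425 = -0.009412
∂h/∂y = [(-40)·(+0.4) − (-25)·(+0.5)] / -425 = +0.008235
|∇h| = √(-0.009412² + 0.008235²) = 0.01251
Seepage velocity v = K·i/n = 0.11 × 0.01251 / 0.3 = 0.004587 m/day.
t = 300 / 0.004587 = 6.54e+04 days = 179 years.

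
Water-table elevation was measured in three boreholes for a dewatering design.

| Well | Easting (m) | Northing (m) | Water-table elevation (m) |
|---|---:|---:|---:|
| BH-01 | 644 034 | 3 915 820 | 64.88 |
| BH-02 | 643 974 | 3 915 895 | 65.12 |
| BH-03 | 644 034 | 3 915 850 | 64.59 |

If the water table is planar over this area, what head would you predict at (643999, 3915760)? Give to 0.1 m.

With h = a·x + b·y + c and BH-01 as origin, the differences give:
  (-60)·a + 75·b = +0.24
  0·a + 30·b = -0.29
Eliminate b (×30 and ×75, subtract): -1800·a = 28.950 → a = ∂h/∂x = -0.01608
Back-substitute: b = ∂h/∂y = -0.009667.
h(643999, 3915760) = 64.88 + (-0.01608)·(-35) + (-0.009667)·(-60) = 64.88 +0.563 +0.580 = 66.023 m.

66.0 m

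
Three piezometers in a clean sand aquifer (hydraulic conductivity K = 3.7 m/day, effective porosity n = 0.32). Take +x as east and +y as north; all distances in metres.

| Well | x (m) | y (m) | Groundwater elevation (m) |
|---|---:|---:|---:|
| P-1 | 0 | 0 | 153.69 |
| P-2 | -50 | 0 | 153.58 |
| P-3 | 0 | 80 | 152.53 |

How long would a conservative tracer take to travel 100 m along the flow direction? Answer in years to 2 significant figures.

1.6 years

∂h/∂x = (153.58 − 153.69) / (-50 − 0) = +0.002200
∂h/∂y = (152.53 − 153.69) / (80 − 0) = -0.01450
|∇h| = √(0.002200² + -0.01450²) = 0.01467
Seepage velocity v = K·i/n = 3.7 × 0.01467 / 0.32 = 0.1696 m/day.
t = 100 / 0.1696 = 589.6 days = 1.61 years.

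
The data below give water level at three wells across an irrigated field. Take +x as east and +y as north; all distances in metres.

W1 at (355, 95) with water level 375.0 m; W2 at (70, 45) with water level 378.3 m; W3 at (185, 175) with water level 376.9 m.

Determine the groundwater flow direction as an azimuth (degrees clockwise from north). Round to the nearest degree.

087°

Taking W1 as reference: W2−W1 = (-285, -50, +3.3); W3−W1 = (-170, 80, +1.9).
Solve a·Δx + b·Δy = Δh: det = (-285)·80 − (-170)·(-50) = -31300.
∂h/∂x = [(+3.3)·80 − (+1.9)·(-50)] / -31300 = -0.01147
∂h/∂y = [(-285)·(+1.9) − (-170)·(+3.3)] / -31300 = -0.0006230
Flow direction (−∇h) has components (+0.01147 E, +0.0006230 N).
Azimuth = atan2(E, N) = atan2(+0.01147, +0.0006230) = 86.9° ≈ 087°.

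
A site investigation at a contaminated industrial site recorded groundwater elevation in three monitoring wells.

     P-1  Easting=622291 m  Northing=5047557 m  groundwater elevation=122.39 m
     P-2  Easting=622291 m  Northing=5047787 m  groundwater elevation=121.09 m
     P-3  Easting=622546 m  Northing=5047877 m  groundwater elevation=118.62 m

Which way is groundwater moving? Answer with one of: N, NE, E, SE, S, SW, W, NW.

Three-point gradient (reference P-1): Δ to P-2 = (0, 230, -1.30), Δ to P-3 = (255, 320, -3.77).
∂h/∂x = -0.007691, ∂h/∂y = -0.005652 (det = -58650).
Flow = −∇h = (+0.007691 east, +0.005652 north), which points northeast.

NE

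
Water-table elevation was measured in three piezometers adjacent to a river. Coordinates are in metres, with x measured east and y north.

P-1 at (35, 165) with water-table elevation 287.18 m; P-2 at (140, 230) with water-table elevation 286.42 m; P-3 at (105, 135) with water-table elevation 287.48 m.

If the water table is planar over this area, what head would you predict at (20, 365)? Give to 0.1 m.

Differences from P-1: to P-2 (Δx, Δy, Δh) = (105, 65, -0.76); to P-3 = (70, -30, +0.30).
Determinant of the coordinate differences = 105·(-30) − 70·65 = -7700.
∂h/∂x = [(-0.76)·(-30) − (+0.30)·65] / -7700 = -0.0004286
∂h/∂y = [105·(+0.30) − 70·(-0.76)] / -7700 = -0.01100
h(20, 365) = 287.18 + (-0.0004286)·(-15) + (-0.01100)·(200) = 287.18 +0.006 -2.200 = 284.986 m.

285.0 m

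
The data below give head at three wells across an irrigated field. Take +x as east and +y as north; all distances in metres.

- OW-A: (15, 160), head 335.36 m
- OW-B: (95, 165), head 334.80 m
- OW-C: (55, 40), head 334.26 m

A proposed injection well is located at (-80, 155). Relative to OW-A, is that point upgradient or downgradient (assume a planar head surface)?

upgradient

Taking OW-A as reference: OW-B−OW-A = (80, 5, -0.56); OW-C−OW-A = (40, -120, -1.10).
Solve a·Δx + b·Δy = Δh: det = 80·(-120) − 40·5 = -9800.
∂h/∂x = [(-0.56)·(-120) − (-1.10)·5] / -9800 = -0.007418
∂h/∂y = [80·(-1.10) − 40·(-0.56)] / -9800 = +0.006694
Head at (-80, 155) = 335.36 + (-0.007418)·(-95) + (+0.006694)·(-5) = 336.03 m.
That is higher than the 335.36 m at OW-A, so the point is upgradient.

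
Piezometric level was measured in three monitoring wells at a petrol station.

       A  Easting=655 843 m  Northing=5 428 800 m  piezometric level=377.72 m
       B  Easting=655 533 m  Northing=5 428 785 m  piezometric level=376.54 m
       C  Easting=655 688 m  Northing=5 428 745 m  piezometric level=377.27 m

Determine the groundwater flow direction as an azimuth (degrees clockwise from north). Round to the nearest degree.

307°

Differences from A: to B (Δx, Δy, Δh) = (-310, -15, -1.18); to C = (-155, -55, -0.45).
Solve a·Δx + b·Δy = Δh: det = (-310)·(-55) − (-155)·(-15) = 14725.
∂h/∂x = [(-1.18)·(-55) − (-0.45)·(-15)] / 14725 = +0.003949
∂h/∂y = [(-310)·(-0.45) − (-155)·(-1.18)] / 14725 = -0.002947
Flow direction (−∇h) has components (-0.003949 E, +0.002947 N).
Azimuth = atan2(E, N) = atan2(-0.003949, +0.002947) = 306.7° ≈ 307°.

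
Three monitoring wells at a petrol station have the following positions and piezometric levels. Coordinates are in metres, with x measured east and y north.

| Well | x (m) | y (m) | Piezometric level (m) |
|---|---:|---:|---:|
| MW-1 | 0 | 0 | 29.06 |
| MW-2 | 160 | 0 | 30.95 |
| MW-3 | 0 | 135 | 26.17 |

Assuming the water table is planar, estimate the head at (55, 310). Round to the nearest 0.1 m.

∂h/∂x = (30.95 − 29.06) / (160 − 0) = +0.01181
∂h/∂y = (26.17 − 29.06) / (135 − 0) = -0.02141
h(55, 310) = 29.06 + (+0.01181)·(55) + (-0.02141)·(310) = 29.06 +0.650 -6.636 = 23.073 m.

23.1 m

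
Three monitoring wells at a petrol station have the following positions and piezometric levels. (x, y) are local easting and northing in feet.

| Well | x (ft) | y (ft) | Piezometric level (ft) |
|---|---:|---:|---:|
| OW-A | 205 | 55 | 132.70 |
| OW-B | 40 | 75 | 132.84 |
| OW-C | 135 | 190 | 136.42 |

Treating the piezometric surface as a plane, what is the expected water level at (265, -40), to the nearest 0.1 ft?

Differences from OW-A: to OW-B (Δx, Δy, Δh) = (-165, 20, +0.14); to OW-C = (-70, 135, +3.72).
Solve a·Δx + b·Δy = Δh: det = (-165)·135 − (-70)·20 = -20875.
∂h/∂x = [(+0.14)·135 − (+3.72)·20] / -20875 = +0.002659
∂h/∂y = [(-165)·(+3.72) − (-70)·(+0.14)] / -20875 = +0.02893
h(265, -40) = 132.70 + (+0.002659)·(60) + (+0.02893)·(-95) = 132.70 +0.160 -2.749 = 130.111 ft.

130.1 ft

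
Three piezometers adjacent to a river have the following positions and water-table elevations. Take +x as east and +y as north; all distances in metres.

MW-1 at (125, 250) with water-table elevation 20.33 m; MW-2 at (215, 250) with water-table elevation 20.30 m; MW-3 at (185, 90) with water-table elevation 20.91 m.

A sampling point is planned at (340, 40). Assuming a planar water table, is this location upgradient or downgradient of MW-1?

With h = a·x + b·y + c and MW-1 as origin, the differences give:
  90·a + 0·b = -0.03
  60·a + (-160)·b = +0.58
Eliminate b (×(-160) and ×0, subtract): -14400·a = 4.800 → a = ∂h/∂x = -0.0003333
Back-substitute: b = ∂h/∂y = -0.003750.
Head at (340, 40) = 20.33 + (-0.0003333)·(215) + (-0.003750)·(-210) = 21.05 m.
That is higher than the 20.33 m at MW-1, so the point is upgradient.

upgradient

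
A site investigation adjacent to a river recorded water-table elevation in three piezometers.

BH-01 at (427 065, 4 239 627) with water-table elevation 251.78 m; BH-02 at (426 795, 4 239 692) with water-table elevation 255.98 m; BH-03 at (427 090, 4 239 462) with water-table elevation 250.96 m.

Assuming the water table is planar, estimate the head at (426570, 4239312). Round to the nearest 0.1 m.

With h = a·x + b·y + c and BH-01 as origin, the differences give:
  (-270)·a + 65·b = +4.20
  25·a + (-165)·b = -0.82
Eliminate b (×(-165) and ×65, subtract): 42925·a = -639.700 → a = ∂h/∂x = -0.01490
Back-substitute: b = ∂h/∂y = +0.002712.
h(426570, 4239312) = 251.78 + (-0.01490)·(-495) + (+0.002712)·(-315) = 251.78 +7.377 -0.854 = 258.303 m.

258.3 m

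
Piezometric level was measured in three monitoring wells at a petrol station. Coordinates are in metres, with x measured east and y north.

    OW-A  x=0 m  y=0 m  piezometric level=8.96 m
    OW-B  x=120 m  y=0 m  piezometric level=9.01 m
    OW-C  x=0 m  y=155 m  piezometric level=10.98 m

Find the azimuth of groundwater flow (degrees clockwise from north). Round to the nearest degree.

182°

∂h/∂x = (9.01 − 8.96) / (120 − 0) = +0.0004167
∂h/∂y = (10.98 − 8.96) / (155 − 0) = +0.01303
Flow direction (−∇h) has components (-0.0004167 E, -0.01303 N).
Azimuth = atan2(E, N) = atan2(-0.0004167, -0.01303) = 181.8° ≈ 182°.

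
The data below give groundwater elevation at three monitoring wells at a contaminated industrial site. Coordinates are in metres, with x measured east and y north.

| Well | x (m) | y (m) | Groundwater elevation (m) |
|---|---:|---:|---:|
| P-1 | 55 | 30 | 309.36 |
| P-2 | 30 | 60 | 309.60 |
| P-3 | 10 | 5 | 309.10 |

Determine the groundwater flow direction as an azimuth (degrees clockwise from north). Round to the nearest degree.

With h = a·x + b·y + c and P-1 as origin, the differences give:
  (-25)·a + 30·b = +0.24
  (-45)·a + (-25)·b = -0.26
Eliminate b (×(-25) and ×30, subtract): 1975·a = 1.800 → a = ∂h/∂x = +0.0009114
Back-substitute: b = ∂h/∂y = +0.008759.
Flow direction (−∇h) has components (-0.0009114 E, -0.008759 N).
Azimuth = atan2(E, N) = atan2(-0.0009114, -0.008759) = 185.9° ≈ 186°.

186°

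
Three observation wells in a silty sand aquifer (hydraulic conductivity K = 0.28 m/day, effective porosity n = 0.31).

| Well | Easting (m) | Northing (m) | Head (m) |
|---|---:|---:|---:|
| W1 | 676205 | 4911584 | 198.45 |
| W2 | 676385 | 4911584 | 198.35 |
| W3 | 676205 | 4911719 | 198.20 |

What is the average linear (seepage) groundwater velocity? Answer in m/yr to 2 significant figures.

0.64 m/yr

∂h/∂x = (198.35 − 198.45) / (676385 − 676205) = -0.0005556
∂h/∂y = (198.20 − 198.45) / (4911719 − 4911584) = -0.001852
|∇h| = √(-0.0005556² + -0.001852²) = 0.001934
Seepage velocity v = K·i/n = 0.28 × 0.001934 / 0.31 = 0.001747 m/day = 0.6381 m/yr.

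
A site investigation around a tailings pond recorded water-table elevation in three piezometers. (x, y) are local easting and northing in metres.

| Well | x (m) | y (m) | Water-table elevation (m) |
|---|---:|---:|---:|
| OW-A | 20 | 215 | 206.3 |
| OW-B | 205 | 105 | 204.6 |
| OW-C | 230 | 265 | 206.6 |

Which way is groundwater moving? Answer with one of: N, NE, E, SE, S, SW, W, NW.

S

Differences from OW-A: to OW-B (Δx, Δy, Δh) = (185, -110, -1.7); to OW-C = (210, 50, +0.3).
Solve a·Δx + b·Δy = Δh: det = 185·50 − 210·(-110) = 32350.
∂h/∂x = [(-1.7)·50 − (+0.3)·(-110)] / 32350 = -0.001607
∂h/∂y = [185·(+0.3) − 210·(-1.7)] / 32350 = +0.01275
Flow = −∇h = (+0.001607 east, -0.01275 north), which points south.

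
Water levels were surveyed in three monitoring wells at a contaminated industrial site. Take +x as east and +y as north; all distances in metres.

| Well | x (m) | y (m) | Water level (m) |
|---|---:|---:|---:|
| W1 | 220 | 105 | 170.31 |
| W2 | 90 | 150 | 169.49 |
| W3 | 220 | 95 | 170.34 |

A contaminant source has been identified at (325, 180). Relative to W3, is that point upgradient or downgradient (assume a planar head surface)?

upgradient

Taking W1 as reference: W2−W1 = (-130, 45, -0.82); W3−W1 = (0, -10, +0.03).
Solve a·Δx + b·Δy = Δh: det = (-130)·(-10) − 0·45 = 1300.
∂h/∂x = [(-0.82)·(-10) − (+0.03)·45] / 1300 = +0.005269
∂h/∂y = [(-130)·(+0.03) − 0·(-0.82)] / 1300 = -0.003000
Head at (325, 180) = 170.31 + (+0.005269)·(105) + (-0.003000)·(75) = 170.64 m.
That is higher than the 170.34 m at W3, so the point is upgradient.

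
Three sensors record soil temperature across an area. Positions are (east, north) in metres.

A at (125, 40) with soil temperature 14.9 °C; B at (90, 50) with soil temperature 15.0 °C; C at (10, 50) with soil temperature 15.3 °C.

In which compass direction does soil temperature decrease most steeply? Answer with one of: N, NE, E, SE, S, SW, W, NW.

Three-point gradient (reference A): Δ to B = (-35, 10, +0.1), Δ to C = (-115, 10, +0.4).
∂T/∂x = -0.003750, ∂T/∂y = -0.003125 (det = 800).
Steepest decrease is along −∇f = (+0.003750 E, +0.003125 N) → northeast.

NE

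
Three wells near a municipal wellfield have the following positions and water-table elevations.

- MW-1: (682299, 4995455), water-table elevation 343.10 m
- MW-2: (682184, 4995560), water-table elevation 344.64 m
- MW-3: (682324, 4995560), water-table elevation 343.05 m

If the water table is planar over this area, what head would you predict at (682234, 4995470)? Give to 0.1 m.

Three-point gradient (reference MW-1): Δ to MW-2 = (-115, 105, +1.54), Δ to MW-3 = (25, 105, -0.05).
∂h/∂x = -0.01136, ∂h/∂y = +0.002228 (det = -14700).
h(682234, 4995470) = 343.10 + (-0.01136)·(-65) + (+0.002228)·(15) = 343.10 +0.738 +0.033 = 343.872 m.

343.9 m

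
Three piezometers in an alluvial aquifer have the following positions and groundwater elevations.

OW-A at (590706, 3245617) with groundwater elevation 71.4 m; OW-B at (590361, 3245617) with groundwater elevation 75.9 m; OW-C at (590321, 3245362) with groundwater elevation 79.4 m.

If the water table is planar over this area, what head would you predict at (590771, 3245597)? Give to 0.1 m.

70.8 m

Differences from OW-A: to OW-B (Δx, Δy, Δh) = (-345, 0, +4.5); to OW-C = (-385, -255, +8.0).
Determinant of the coordinate differences = (-345)·(-255) − (-385)·0 = 87975.
∂h/∂x = [(+4.5)·(-255) − (+8.0)·0] / 87975 = -0.01304
∂h/∂y = [(-345)·(+8.0) − (-385)·(+4.5)] / 87975 = -0.01168
h(590771, 3245597) = 71.4 + (-0.01304)·(65) + (-0.01168)·(-20) = 71.4 -0.848 +0.234 = 70.786 m.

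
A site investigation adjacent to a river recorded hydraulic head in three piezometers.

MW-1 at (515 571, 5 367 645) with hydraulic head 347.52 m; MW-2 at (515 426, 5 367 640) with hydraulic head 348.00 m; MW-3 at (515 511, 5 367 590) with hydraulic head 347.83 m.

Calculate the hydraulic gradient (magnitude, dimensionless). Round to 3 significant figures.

With h = a·x + b·y + c and MW-1 as origin, the differences give:
  (-145)·a + (-5)·b = +0.48
  (-60)·a + (-55)·b = +0.31
Eliminate b (×(-55) and ×(-5), subtract): 7675·a = -24.850 → a = ∂h/∂x = -0.003238
Back-substitute: b = ∂h/∂y = -0.002104.
|∇h| = √(-0.003238² + -0.002104²) = 0.003862

0.00386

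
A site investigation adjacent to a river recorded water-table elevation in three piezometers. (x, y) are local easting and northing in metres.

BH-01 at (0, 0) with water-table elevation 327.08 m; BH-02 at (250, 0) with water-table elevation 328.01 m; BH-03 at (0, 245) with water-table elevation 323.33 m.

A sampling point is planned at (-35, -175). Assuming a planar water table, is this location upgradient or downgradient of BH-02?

∂h/∂x = (328.01 − 327.08) / (250 − 0) = +0.003720
∂h/∂y = (323.33 − 327.08) / (245 − 0) = -0.01531
Head at (-35, -175) = 327.08 + (+0.003720)·(-35) + (-0.01531)·(-175) = 329.63 m.
That is higher than the 328.01 m at BH-02, so the point is upgradient.

upgradient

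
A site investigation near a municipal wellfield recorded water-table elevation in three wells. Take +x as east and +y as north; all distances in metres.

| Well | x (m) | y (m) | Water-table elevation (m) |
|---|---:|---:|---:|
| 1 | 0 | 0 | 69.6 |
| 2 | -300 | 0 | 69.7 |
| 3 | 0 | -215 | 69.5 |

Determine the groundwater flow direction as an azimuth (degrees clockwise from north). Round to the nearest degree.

144°

∂h/∂x = (69.7 − 69.6) / (-300 − 0) = -0.0003333
∂h/∂y = (69.5 − 69.6) / (-215 − 0) = +0.0004651
Flow direction (−∇h) has components (+0.0003333 E, -0.0004651 N).
Azimuth = atan2(E, N) = atan2(+0.0003333, -0.0004651) = 144.4° ≈ 144°.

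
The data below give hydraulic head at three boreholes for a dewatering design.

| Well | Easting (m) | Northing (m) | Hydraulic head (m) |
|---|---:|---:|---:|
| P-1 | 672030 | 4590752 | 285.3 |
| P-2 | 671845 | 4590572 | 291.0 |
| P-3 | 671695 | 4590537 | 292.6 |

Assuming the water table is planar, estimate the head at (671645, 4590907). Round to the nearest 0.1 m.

Differences from P-1: to P-2 (Δx, Δy, Δh) = (-185, -180, +5.7); to P-3 = (-335, -215, +7.3).
Solve a·Δx + b·Δy = Δh: det = (-185)·(-215) − (-335)·(-180) = -20525.
∂h/∂x = [(+5.7)·(-215) − (+7.3)·(-180)] / -20525 = -0.004312
∂h/∂y = [(-185)·(+7.3) − (-335)·(+5.7)] / -20525 = -0.02724
h(671645, 4590907) = 285.3 + (-0.004312)·(-385) + (-0.02724)·(155) = 285.3 +1.660 -4.221 = 282.739 m.

282.7 m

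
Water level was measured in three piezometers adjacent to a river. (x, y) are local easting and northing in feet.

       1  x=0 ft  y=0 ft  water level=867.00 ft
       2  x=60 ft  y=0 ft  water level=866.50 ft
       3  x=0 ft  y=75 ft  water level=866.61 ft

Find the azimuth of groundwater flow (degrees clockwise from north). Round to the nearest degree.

∂h/∂x = (866.50 − 867.00) / (60 − 0) = -0.008333
∂h/∂y = (866.61 − 867.00) / (75 − 0) = -0.005200
Flow direction (−∇h) has components (+0.008333 E, +0.005200 N).
Azimuth = atan2(E, N) = atan2(+0.008333, +0.005200) = 58.0° ≈ 058°.

058°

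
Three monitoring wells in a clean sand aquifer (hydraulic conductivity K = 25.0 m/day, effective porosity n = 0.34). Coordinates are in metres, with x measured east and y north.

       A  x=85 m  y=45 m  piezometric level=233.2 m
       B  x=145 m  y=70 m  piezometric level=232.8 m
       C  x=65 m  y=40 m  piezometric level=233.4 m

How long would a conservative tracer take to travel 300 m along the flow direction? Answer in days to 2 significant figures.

With h = a·x + b·y + c and A as origin, the differences give:
  60·a + 25·b = -0.4
  (-20)·a + (-5)·b = +0.2
Eliminate b (×(-5) and ×25, subtract): 200·a = -3.00 → a = ∂h/∂x = -0.01500
Back-substitute: b = ∂h/∂y = +0.02000.
|∇h| = √(-0.01500² + 0.02000²) = 0.025
Seepage velocity v = K·i/n = 25.0 × 0.025 / 0.34 = 1.838 m/day.
t = 300 / 1.838 = 163.2 days.

160 days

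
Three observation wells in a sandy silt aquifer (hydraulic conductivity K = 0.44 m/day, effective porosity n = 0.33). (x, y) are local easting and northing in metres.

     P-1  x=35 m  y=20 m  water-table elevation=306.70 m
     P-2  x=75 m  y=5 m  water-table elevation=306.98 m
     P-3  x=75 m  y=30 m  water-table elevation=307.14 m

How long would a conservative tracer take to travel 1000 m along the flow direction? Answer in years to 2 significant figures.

180 years

Taking P-1 as reference: P-2−P-1 = (40, -15, +0.28); P-3−P-1 = (40, 10, +0.44).
Solve a·Δx + b·Δy = Δh: det = 40·10 − 40·(-15) = 1000.
∂h/∂x = [(+0.28)·10 − (+0.44)·(-15)] / 1000 = +0.009400
∂h/∂y = [40·(+0.44) − 40·(+0.28)] / 1000 = +0.006400
|∇h| = √(0.009400² + 0.006400²) = 0.01137
Seepage velocity v = K·i/n = 0.44 × 0.01137 / 0.33 = 0.01516 m/day.
t = 1000 / 0.01516 = 6.596e+04 days = 181 years.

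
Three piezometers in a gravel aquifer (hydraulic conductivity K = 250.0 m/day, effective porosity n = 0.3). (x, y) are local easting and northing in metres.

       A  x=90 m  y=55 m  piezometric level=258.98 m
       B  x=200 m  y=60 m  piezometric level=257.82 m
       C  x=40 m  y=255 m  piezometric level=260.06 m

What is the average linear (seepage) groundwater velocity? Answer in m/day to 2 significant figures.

Differences from A: to B (Δx, Δy, Δh) = (110, 5, -1.16); to C = (-50, 200, +1.08).
Solve a·Δx + b·Δy = Δh: det = 110·200 − (-50)·5 = 22250.
∂h/∂x = [(-1.16)·200 − (+1.08)·5] / 22250 = -0.01067
∂h/∂y = [110·(+1.08) − (-50)·(-1.16)] / 22250 = +0.002733
|∇h| = √(-0.01067² + 0.002733²) = 0.01101
Seepage velocity v = K·i/n = 250.0 × 0.01101 / 0.3 = 9.175 m/day.

9.2 m/day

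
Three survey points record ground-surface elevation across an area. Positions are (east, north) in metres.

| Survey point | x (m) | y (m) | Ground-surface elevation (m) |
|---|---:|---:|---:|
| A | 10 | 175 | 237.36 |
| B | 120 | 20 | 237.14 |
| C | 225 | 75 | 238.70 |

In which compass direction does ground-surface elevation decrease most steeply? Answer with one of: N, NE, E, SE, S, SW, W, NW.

SW

With z = a·x + b·y + c and A as origin, the differences give:
  110·a + (-155)·b = -0.22
  215·a + (-100)·b = +1.34
Eliminate b (×(-100) and ×(-155), subtract): 22325·a = 229.700 → a = ∂z/∂x = +0.01029
Back-substitute: b = ∂z/∂y = +0.008721.
Steepest decrease is along −∇f = (-0.01029 E, -0.008721 N) → southwest.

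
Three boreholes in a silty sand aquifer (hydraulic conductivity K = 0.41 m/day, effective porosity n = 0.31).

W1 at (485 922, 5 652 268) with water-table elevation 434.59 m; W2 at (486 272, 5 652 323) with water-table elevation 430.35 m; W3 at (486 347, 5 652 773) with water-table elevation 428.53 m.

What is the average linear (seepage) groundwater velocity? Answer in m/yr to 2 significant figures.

Taking W1 as reference: W2−W1 = (350, 55, -4.24); W3−W1 = (425, 505, -6.06).
Determinant of the coordinate differences = 350·505 − 425·55 = 153375.
∂h/∂x = [(-4.24)·505 − (-6.06)·55] / 153375 = -0.01179
∂h/∂y = [350·(-6.06) − 425·(-4.24)] / 153375 = -0.002080
|∇h| = √(-0.01179² + -0.002080²) = 0.01197
Seepage velocity v = K·i/n = 0.41 × 0.01197 / 0.31 = 0.01583 m/day = 5.782 m/yr.

5.8 m/yr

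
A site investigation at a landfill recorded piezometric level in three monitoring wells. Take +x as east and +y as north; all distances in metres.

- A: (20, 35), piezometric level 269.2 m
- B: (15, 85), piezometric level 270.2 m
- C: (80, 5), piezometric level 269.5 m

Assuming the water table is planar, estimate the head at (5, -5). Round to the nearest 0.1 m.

With h = a·x + b·y + c and A as origin, the differences give:
  (-5)·a + 50·b = +1.0
  60·a + (-30)·b = +0.3
Eliminate b (×(-30) and ×50, subtract): -2850·a = -45.00 → a = ∂h/∂x = +0.01579
Back-substitute: b = ∂h/∂y = +0.02158.
h(5, -5) = 269.2 + (+0.01579)·(-15) + (+0.02158)·(-40) = 269.2 -0.237 -0.863 = 268.100 m.

268.1 m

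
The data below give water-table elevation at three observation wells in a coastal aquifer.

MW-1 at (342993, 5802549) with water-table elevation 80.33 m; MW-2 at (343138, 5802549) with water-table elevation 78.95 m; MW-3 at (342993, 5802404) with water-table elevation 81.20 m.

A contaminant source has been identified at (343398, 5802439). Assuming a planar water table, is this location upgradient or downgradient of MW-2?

∂h/∂x = (78.95 − 80.33) / (343138 − 342993) = -0.009517
∂h/∂y = (81.20 − 80.33) / (5802404 − 5802549) = -0.006000
Head at (343398, 5802439) = 80.33 + (-0.009517)·(405) + (-0.006000)·(-110) = 77.14 m.
That is lower than the 78.95 m at MW-2, so the point is downgradient.

downgradient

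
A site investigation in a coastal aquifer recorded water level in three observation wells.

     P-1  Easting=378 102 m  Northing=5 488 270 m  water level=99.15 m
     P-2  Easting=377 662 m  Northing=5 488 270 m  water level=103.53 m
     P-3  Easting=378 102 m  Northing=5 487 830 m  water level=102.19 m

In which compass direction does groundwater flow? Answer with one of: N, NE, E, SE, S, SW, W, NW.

∂h/∂x = (103.53 − 99.15) / (377662 − 378102) = -0.009955
∂h/∂y = (102.19 − 99.15) / (5487830 − 5488270) = -0.006909
Flow = −∇h = (+0.009955 east, +0.006909 north), which points northeast.

NE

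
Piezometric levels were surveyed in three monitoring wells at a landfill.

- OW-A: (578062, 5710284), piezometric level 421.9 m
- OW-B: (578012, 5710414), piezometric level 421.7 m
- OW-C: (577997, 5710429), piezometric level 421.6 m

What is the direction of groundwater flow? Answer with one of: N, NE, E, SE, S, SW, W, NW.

W

Differences from OW-A: to OW-B (Δx, Δy, Δh) = (-50, 130, -0.2); to OW-C = (-65, 145, -0.3).
Solve a·Δx + b·Δy = Δh: det = (-50)·145 − (-65)·130 = 1200.
∂h/∂x = [(-0.2)·145 − (-0.3)·130] / 1200 = +0.008333
∂h/∂y = [(-50)·(-0.3) − (-65)·(-0.2)] / 1200 = +0.001667
Flow = −∇h = (-0.008333 east, -0.001667 north), which points west.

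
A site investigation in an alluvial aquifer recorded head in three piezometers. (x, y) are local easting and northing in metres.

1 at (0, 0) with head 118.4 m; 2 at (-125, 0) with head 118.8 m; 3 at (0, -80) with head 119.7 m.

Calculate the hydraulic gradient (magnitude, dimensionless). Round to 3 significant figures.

0.0166

∂h/∂x = (118.8 − 118.4) / (-125 − 0) = -0.003200
∂h/∂y = (119.7 − 118.4) / (-80 − 0) = -0.01625
|∇h| = √(-0.003200² + -0.01625²) = 0.01656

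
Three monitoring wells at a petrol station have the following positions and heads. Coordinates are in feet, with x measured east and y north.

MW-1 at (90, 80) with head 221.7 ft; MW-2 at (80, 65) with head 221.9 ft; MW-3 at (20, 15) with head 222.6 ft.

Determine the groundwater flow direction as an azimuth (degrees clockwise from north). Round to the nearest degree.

With h = a·x + b·y + c and MW-1 as origin, the differences give:
  (-10)·a + (-15)·b = +0.2
  (-70)·a + (-65)·b = +0.9
Eliminate b (×(-65) and ×(-15), subtract): -400·a = 0.50 → a = ∂h/∂x = -0.001250
Back-substitute: b = ∂h/∂y = -0.01250.
Flow direction (−∇h) has components (+0.001250 E, +0.01250 N).
Azimuth = atan2(E, N) = atan2(+0.001250, +0.01250) = 5.7° ≈ 006°.

006°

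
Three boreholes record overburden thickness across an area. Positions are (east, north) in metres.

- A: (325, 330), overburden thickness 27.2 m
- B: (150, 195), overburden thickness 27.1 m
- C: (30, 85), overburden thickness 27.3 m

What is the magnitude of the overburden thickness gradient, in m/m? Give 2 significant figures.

0.020 m/m

With d = a·x + b·y + c and A as origin, the differences give:
  (-175)·a + (-135)·b = -0.1
  (-295)·a + (-245)·b = +0.1
Eliminate b (×(-245) and ×(-135), subtract): 3050·a = 38.00 → a = ∂d/∂x = +0.01246
Back-substitute: b = ∂d/∂y = -0.01541.
|∇f| = √(0.01246² + -0.01541²) = 0.01982 m/m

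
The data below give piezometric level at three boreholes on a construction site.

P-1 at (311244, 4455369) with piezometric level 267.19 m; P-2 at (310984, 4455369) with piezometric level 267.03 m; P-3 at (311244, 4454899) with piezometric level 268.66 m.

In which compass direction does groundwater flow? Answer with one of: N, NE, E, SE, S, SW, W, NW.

∂h/∂x = (267.03 − 267.19) / (310984 − 311244) = +0.0006154
∂h/∂y = (268.66 − 267.19) / (4454899 − 4455369) = -0.003128
Flow = −∇h = (-0.0006154 east, +0.003128 north), which points north.

N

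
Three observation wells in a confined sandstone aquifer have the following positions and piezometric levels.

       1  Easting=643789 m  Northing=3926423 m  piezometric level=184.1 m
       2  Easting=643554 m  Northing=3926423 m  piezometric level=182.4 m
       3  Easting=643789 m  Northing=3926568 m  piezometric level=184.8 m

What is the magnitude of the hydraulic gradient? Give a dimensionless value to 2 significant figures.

0.0087

∂h/∂x = (182.4 − 184.1) / (643554 − 643789) = +0.007234
∂h/∂y = (184.8 − 184.1) / (3926568 − 3926423) = +0.004828
|∇h| = √(0.007234² + 0.004828²) = 0.008697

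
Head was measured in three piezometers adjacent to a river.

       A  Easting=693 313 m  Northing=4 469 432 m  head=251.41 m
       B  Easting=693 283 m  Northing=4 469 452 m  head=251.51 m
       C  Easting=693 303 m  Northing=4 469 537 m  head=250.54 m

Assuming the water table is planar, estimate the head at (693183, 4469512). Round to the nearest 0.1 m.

251.9 m

Taking A as reference: B−A = (-30, 20, +0.10); C−A = (-10, 105, -0.87).
Solve a·Δx + b·Δy = Δh: det = (-30)·105 − (-10)·20 = -2950.
∂h/∂x = [(+0.10)·105 − (-0.87)·20] / -2950 = -0.009458
∂h/∂y = [(-30)·(-0.87) − (-10)·(+0.10)] / -2950 = -0.009186
h(693183, 4469512) = 251.41 + (-0.009458)·(-130) + (-0.009186)·(80) = 251.41 +1.229 -0.735 = 251.905 m.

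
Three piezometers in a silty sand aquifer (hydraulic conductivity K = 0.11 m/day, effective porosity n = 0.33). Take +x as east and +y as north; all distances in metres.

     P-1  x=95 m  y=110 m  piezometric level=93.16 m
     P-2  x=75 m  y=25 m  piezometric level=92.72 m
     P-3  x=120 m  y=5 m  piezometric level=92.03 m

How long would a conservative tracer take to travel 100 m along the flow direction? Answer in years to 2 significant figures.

With h = a·x + b·y + c and P-1 as origin, the differences give:
  (-20)·a + (-85)·b = -0.44
  25·a + (-105)·b = -1.13
Eliminate b (×(-105) and ×(-85), subtract): 4225·a = -49.850 → a = ∂h/∂x = -0.01180
Back-substitute: b = ∂h/∂y = +0.007953.
|∇h| = √(-0.01180² + 0.007953²) = 0.01423
Seepage velocity v = K·i/n = 0.11 × 0.01423 / 0.33 = 0.004743 m/day.
t = 100 / 0.004743 = 2.108e+04 days = 57.7 years.

58 years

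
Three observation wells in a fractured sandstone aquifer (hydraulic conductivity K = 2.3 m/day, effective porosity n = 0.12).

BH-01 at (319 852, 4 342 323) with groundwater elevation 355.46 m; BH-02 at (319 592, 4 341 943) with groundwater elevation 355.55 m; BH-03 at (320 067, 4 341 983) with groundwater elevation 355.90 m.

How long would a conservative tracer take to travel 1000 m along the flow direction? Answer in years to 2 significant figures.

Taking BH-01 as reference: BH-02−BH-01 = (-260, -380, +0.09); BH-03−BH-01 = (215, -340, +0.44).
Determinant of the coordinate differences = (-260)·(-340) − 215·(-380) = 170100.
∂h/∂x = [(+0.09)·(-340) − (+0.44)·(-380)] / 170100 = +0.0008031
∂h/∂y = [(-260)·(+0.44) − 215·(+0.09)] / 170100 = -0.0007863
|∇h| = √(0.0008031² + -0.0007863²) = 0.001124
Seepage velocity v = K·i/n = 2.3 × 0.001124 / 0.12 = 0.02154 m/day.
t = 1000 / 0.02154 = 4.643e+04 days = 127 years.

130 years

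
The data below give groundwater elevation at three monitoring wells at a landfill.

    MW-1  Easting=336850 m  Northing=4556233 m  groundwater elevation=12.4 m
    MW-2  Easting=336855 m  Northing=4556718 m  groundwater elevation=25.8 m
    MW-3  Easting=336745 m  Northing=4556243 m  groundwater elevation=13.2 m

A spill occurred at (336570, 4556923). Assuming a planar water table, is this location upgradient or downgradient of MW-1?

upgradient

Three-point gradient (reference MW-1): Δ to MW-2 = (5, 485, +13.4), Δ to MW-3 = (-105, 10, +0.8).
∂h/∂x = -0.004983, ∂h/∂y = +0.02768 (det = 50975).
Head at (336570, 4556923) = 12.4 + (-0.004983)·(-280) + (+0.02768)·(690) = 32.89 m.
That is higher than the 12.4 m at MW-1, so the point is upgradient.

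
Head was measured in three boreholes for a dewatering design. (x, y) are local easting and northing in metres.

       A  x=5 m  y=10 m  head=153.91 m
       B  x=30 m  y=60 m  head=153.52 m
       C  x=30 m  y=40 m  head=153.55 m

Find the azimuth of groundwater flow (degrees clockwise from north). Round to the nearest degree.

083°

Taking A as reference: B−A = (25, 50, -0.39); C−A = (25, 30, -0.36).
Determinant of the coordinate differences = 25·30 − 25·50 = -500.
∂h/∂x = [(-0.39)·30 − (-0.36)·50] / -500 = -0.01260
∂h/∂y = [25·(-0.36) − 25·(-0.39)] / -500 = -0.001500
Flow direction (−∇h) has components (+0.01260 E, +0.001500 N).
Azimuth = atan2(E, N) = atan2(+0.01260, +0.001500) = 83.2° ≈ 083°.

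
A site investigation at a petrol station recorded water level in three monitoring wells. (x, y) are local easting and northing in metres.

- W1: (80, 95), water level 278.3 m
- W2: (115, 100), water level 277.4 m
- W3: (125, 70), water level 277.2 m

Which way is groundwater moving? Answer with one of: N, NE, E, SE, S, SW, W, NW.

Three-point gradient (reference W1): Δ to W2 = (35, 5, -0.9), Δ to W3 = (45, -25, -1.1).
∂h/∂x = -0.02545, ∂h/∂y = -0.001818 (det = -1100).
Flow = −∇h = (+0.02545 east, +0.001818 north), which points east.

E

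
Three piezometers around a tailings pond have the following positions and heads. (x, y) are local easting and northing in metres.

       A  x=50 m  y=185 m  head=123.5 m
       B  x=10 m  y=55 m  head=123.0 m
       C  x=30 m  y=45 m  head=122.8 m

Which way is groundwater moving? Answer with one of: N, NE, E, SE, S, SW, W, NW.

Three-point gradient (reference A): Δ to B = (-40, -130, -0.5), Δ to C = (-20, -140, -0.7).
∂h/∂x = -0.007000, ∂h/∂y = +0.006000 (det = 3000).
Flow = −∇h = (+0.007000 east, -0.006000 north), which points southeast.

SE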